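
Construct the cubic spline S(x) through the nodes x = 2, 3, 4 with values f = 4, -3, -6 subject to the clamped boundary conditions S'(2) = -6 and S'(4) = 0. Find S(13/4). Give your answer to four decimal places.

-4.3125

Put M_i = S'' at the i-th knot. Here h = (1, 1) and Δ = (-7, -3), so the interior equations h_(i-1)·M_(i-1) + 2(h_(i-1)+h_i)·M_i + h_i·M_(i+1) = 6(Δ_i − Δ_(i-1)) read
  1·M_0 + 4·M_1 + 1·M_2 = 6(Δ_1 - Δ_0) = 24
Clamped end conditions give two more equations: 2h_0·M_0 + h_0·M_1 = 6(Δ_0 - S'(2)) = -6 and h_1·M_1 + 2h_1·M_2 = 6(S'(4) - Δ_1) = 18.
Forward elimination and back-substitution give M_0 = -6, M_1 = 6, M_2 = 6.
On [3, 4], S(x) = -3 - 6·(x - 3) + 3·(x - 3)² + 0·(x - 3)³.
With (x - 3) = 1/4: S(13/4) = -69/16.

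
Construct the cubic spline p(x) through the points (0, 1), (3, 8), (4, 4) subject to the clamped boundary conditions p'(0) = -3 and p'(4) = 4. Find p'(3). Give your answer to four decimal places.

-4.7500

Let M_i = p''(x_i). Step sizes h_i = 3, 1; slopes of the chords Δ_i = (y_(i+1) - y_i)/h_i = 7/3, -4.
  3·M_0 + 8·M_1 + 1·M_2 = 6(Δ_1 - Δ_0) = -38
Clamped end conditions give two more equations: 2h_0·M_0 + h_0·M_1 = 6(Δ_0 - p'(0)) = 32 and h_1·M_1 + 2h_1·M_2 = 6(p'(4) - Δ_1) = 48.
Solving the tridiagonal system: M_0 = 71/6, M_1 = -13, M_2 = 61/2.
On [3, 4], p'(x) = b_1 + 2c_1·(x - 3) + 3d_1·(x - 3)² with b_1 = Δ_1 - h_1(2M_1 + M_2)/6 = -19/4, c_1 = M_1/2 = -13/2, d_1 = (M_2 - M_1)/(6h_1) = 29/4. So p'(3) = -19/4.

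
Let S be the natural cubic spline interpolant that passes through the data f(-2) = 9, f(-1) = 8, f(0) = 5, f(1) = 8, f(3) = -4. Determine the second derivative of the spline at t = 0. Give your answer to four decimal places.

With σ_i denoting the second derivative at x_i, h_i = 1, 1, 1, 2, and Δ_i = (y_(i+1) − y_i)/h_i = -1, -3, 3, -6:
  1·σ_0 + 4·σ_1 + 1·σ_2 = 6(Δ_1 - Δ_0) = -12
  1·σ_1 + 4·σ_2 + 1·σ_3 = 6(Δ_2 - Δ_1) = 36
  1·σ_2 + 6·σ_3 + 2·σ_4 = 6(Δ_3 - Δ_2) = -54
Natural end conditions: σ_0 = σ_4 = 0.
Forward elimination and back-substitution give σ_0 = 0, σ_1 = -273/43, σ_2 = 576/43, σ_3 = -483/43, σ_4 = 0.

13.3953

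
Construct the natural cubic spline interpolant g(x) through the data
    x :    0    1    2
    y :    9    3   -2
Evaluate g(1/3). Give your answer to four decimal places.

6.9259

Put σ_i = g'' at the i-th knot. Here h = (1, 1) and Δ = (-6, -5), so the interior equations h_(i-1)·σ_(i-1) + 2(h_(i-1)+h_i)·σ_i + h_i·σ_(i+1) = 6(Δ_i − Δ_(i-1)) read
  1·σ_0 + 4·σ_1 + 1·σ_2 = 6(Δ_1 - Δ_0) = 6
Natural end conditions: σ_0 = σ_2 = 0.
Hence σ_0 = 0, σ_1 = 3/2, σ_2 = 0.
On [0, 1], g(x) = 9 - 25/4·x + 0·x² + 1/4·x³.
With x = 1/3: g(1/3) = 187/27.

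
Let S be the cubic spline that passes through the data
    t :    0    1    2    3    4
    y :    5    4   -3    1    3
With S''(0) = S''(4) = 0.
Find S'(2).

-2

Write σ_i for S''(x_i). With h_i = 1, 1, 1, 1 and divided differences Δ_i = -1, -7, 4, 2, the continuity of S' gives the tridiagonal system
  1·σ_0 + 4·σ_1 + 1·σ_2 = 6(Δ_1 - Δ_0) = -36
  1·σ_1 + 4·σ_2 + 1·σ_3 = 6(Δ_2 - Δ_1) = 66
  1·σ_2 + 4·σ_3 + 1·σ_4 = 6(Δ_3 - Δ_2) = -12
Natural end conditions: σ_0 = σ_4 = 0.
Solving: σ_0 = 0, σ_1 = -102/7, σ_2 = 156/7, σ_3 = -60/7, σ_4 = 0.
On [2, 3], S'(t) = b_2 + 2c_2·(t - 2) + 3d_2·(t - 2)² with b_2 = Δ_2 - h_2(2σ_2 + σ_3)/6 = -2, c_2 = σ_2/2 = 78/7, d_2 = (σ_3 - σ_2)/(6h_2) = -36/7. So S'(2) = -2.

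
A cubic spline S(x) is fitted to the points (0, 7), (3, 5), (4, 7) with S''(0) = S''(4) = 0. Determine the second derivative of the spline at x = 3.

Let m_i = S''(x_i). Step sizes h_i = 3, 1; slopes of the chords Δ_i = (y_(i+1) - y_i)/h_i = -2/3, 2.
  3·m_0 + 8·m_1 + 1·m_2 = 6(Δ_1 - Δ_0) = 16
Natural end conditions: m_0 = m_2 = 0.
Solving: m_0 = 0, m_1 = 2, m_2 = 0.

2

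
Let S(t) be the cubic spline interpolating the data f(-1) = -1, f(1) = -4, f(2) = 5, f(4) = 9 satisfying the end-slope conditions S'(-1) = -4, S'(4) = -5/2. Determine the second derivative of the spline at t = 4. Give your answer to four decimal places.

Put M_i = S'' at the i-th knot. Here h = (2, 1, 2) and Δ = (-3/2, 9, 2), so the interior equations h_(i-1)·M_(i-1) + 2(h_(i-1)+h_i)·M_i + h_i·M_(i+1) = 6(Δ_i − Δ_(i-1)) read
  2·M_0 + 6·M_1 + 1·M_2 = 6(Δ_1 - Δ_0) = 63
  1·M_1 + 6·M_2 + 2·M_3 = 6(Δ_2 - Δ_1) = -42
Clamped end conditions give two more equations: 2h_0·M_0 + h_0·M_1 = 6(Δ_0 - S'(-1)) = 15 and h_2·M_2 + 2h_2·M_3 = 6(S'(4) - Δ_2) = -27.
Solving: M_0 = -21/8, M_1 = 51/4, M_2 = -33/4, M_3 = -21/8.

-2.6250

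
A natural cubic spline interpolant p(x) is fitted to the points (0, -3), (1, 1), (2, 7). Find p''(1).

3

Write M_i for p''(x_i). With h_i = 1, 1 and divided differences Δ_i = 4, 6, the continuity of p' gives the tridiagonal system
  1·M_0 + 4·M_1 + 1·M_2 = 6(Δ_1 - Δ_0) = 12
Natural end conditions: M_0 = M_2 = 0.
Forward elimination and back-substitution give M_0 = 0, M_1 = 3, M_2 = 0.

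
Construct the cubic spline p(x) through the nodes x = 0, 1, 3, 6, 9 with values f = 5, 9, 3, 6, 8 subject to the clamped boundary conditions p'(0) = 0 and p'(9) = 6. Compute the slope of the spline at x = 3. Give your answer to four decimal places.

Write σ_i for p''(x_i). With h_i = 1, 2, 3, 3 and divided differences Δ_i = 4, -3, 1, 2/3, the continuity of p' gives the tridiagonal system
  1·σ_0 + 6·σ_1 + 2·σ_2 = 6(Δ_1 - Δ_0) = -42
  2·σ_1 + 10·σ_2 + 3·σ_3 = 6(Δ_2 - Δ_1) = 24
  3·σ_2 + 12·σ_3 + 3·σ_4 = 6(Δ_3 - Δ_2) = -2
Clamped end conditions give two more equations: 2h_0·σ_0 + h_0·σ_1 = 6(Δ_0 - p'(0)) = 24 and h_3·σ_3 + 2h_3·σ_4 = 6(p'(9) - Δ_3) = 32.
Solving: σ_0 = 485/27, σ_1 = -322/27, σ_2 = 313/54, σ_3 = -91/27, σ_4 = 379/54.
On [3, 6], p'(x) = b_2 + 2c_2·(x - 3) + 3d_2·(x - 3)² with b_2 = Δ_2 - h_2(2σ_2 + σ_3)/6 = -28/9, c_2 = σ_2/2 = 313/108, d_2 = (σ_3 - σ_2)/(6h_2) = -55/108. So p'(3) = -28/9.

-3.1111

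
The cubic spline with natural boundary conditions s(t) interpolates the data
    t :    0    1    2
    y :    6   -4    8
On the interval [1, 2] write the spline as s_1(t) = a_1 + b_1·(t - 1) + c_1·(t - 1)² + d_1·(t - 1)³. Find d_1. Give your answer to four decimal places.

With M_i denoting the second derivative at x_i, h_i = 1, 1, and Δ_i = (y_(i+1) − y_i)/h_i = -10, 12:
  1·M_0 + 4·M_1 + 1·M_2 = 6(Δ_1 - Δ_0) = 132
Natural end conditions: M_0 = M_2 = 0.
Solving: M_0 = 0, M_1 = 33, M_2 = 0.
On [1, 2], with s_1(t) = a_1 + b_1·(t - 1) + c_1·(t - 1)² + d_1·(t - 1)³: c_1 = M_1/2 = 33/2, d_1 = (M_2 - M_1)/(6h_1) = -11/2, b_1 = Δ_1 - h_1(2M_1 + M_2)/6 = 1.

-5.5000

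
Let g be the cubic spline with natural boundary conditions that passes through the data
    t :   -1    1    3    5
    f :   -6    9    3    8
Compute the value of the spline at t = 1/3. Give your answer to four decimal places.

6.3457

Write m_i for g''(x_i). With h_i = 2, 2, 2 and divided differences Δ_i = 15/2, -3, 5/2, the continuity of g' gives the tridiagonal system
  2·m_0 + 8·m_1 + 2·m_2 = 6(Δ_1 - Δ_0) = -63
  2·m_1 + 8·m_2 + 2·m_3 = 6(Δ_2 - Δ_1) = 33
Natural end conditions: m_0 = m_3 = 0.
Solving the tridiagonal system: m_0 = 0, m_1 = -19/2, m_2 = 13/2, m_3 = 0.
On [-1, 1], g(t) = -6 + 32/3·(t + 1) + 0·(t + 1)² - 19/24·(t + 1)³.
With (t + 1) = 4/3: g(1/3) = 514/81.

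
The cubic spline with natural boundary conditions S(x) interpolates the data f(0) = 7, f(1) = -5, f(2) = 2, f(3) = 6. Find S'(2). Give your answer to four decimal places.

With M_i denoting the second derivative at x_i, h_i = 1, 1, 1, and Δ_i = (y_(i+1) − y_i)/h_i = -12, 7, 4:
  1·M_0 + 4·M_1 + 1·M_2 = 6(Δ_1 - Δ_0) = 114
  1·M_1 + 4·M_2 + 1·M_3 = 6(Δ_2 - Δ_1) = -18
Natural end conditions: M_0 = M_3 = 0.
Forward elimination and back-substitution give M_0 = 0, M_1 = 158/5, M_2 = -62/5, M_3 = 0.
On [2, 3], S'(x) = b_2 + 2c_2·(x - 2) + 3d_2·(x - 2)² with b_2 = Δ_2 - h_2(2M_2 + M_3)/6 = 122/15, c_2 = M_2/2 = -31/5, d_2 = (M_3 - M_2)/(6h_2) = 31/15. So S'(2) = 122/15.

8.1333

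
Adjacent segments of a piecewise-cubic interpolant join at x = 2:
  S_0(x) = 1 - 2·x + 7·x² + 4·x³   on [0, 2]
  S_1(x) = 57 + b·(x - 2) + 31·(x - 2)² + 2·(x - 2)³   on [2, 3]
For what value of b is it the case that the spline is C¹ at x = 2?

74

S_0'(x) = -2 + 14·x + 12·x², so S_0'(2) = 74. On the right, S_1'(2) = b, so b = 74.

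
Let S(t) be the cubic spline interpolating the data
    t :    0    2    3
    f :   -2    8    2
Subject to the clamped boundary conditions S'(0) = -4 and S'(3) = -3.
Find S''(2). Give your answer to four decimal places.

-22.6667

Write σ_i for S''(x_i). With h_i = 2, 1 and divided differences Δ_i = 5, -6, the continuity of S' gives the tridiagonal system
  2·σ_0 + 6·σ_1 + 1·σ_2 = 6(Δ_1 - Δ_0) = -66
Clamped end conditions give two more equations: 2h_0·σ_0 + h_0·σ_1 = 6(Δ_0 - S'(0)) = 54 and h_1·σ_1 + 2h_1·σ_2 = 6(S'(3) - Δ_1) = 18.
Solving the tridiagonal system: σ_0 = 149/6, σ_1 = -68/3, σ_2 = 61/3.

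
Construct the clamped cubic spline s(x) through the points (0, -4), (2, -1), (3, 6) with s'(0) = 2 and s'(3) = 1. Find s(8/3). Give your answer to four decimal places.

4.5617

Let M_i = s''(x_i). Step sizes h_i = 2, 1; slopes of the chords Δ_i = (y_(i+1) - y_i)/h_i = 3/2, 7.
  2·M_0 + 6·M_1 + 1·M_2 = 6(Δ_1 - Δ_0) = 33
Clamped end conditions give two more equations: 2h_0·M_0 + h_0·M_1 = 6(Δ_0 - s'(0)) = -3 and h_1·M_1 + 2h_1·M_2 = 6(s'(3) - Δ_1) = -36.
Solving the tridiagonal system: M_0 = -79/12, M_1 = 35/3, M_2 = -143/6.
On [2, 3], s(x) = -1 + 85/12·(x - 2) + 35/6·(x - 2)² - 71/12·(x - 2)³.
With (x - 2) = 2/3: s(8/3) = 739/162.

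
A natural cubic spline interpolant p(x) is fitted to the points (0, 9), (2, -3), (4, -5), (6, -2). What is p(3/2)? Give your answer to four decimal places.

-0.7656

With M_i denoting the second derivative at x_i, h_i = 2, 2, 2, and Δ_i = (y_(i+1) − y_i)/h_i = -6, -1, 3/2:
  2·M_0 + 8·M_1 + 2·M_2 = 6(Δ_1 - Δ_0) = 30
  2·M_1 + 8·M_2 + 2·M_3 = 6(Δ_2 - Δ_1) = 15
Natural end conditions: M_0 = M_3 = 0.
Hence M_0 = 0, M_1 = 7/2, M_2 = 1, M_3 = 0.
On [0, 2], p(x) = 9 - 43/6·x + 0·x² + 7/24·x³.
With x = 3/2: p(3/2) = -49/64.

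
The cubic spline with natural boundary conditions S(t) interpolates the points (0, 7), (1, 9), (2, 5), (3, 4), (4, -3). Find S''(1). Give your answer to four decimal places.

With M_i denoting the second derivative at x_i, h_i = 1, 1, 1, 1, and Δ_i = (y_(i+1) − y_i)/h_i = 2, -4, -1, -7:
  1·M_0 + 4·M_1 + 1·M_2 = 6(Δ_1 - Δ_0) = -36
  1·M_1 + 4·M_2 + 1·M_3 = 6(Δ_2 - Δ_1) = 18
  1·M_2 + 4·M_3 + 1·M_4 = 6(Δ_3 - Δ_2) = -36
Natural end conditions: M_0 = M_4 = 0.
Solving the tridiagonal system: M_0 = 0, M_1 = -81/7, M_2 = 72/7, M_3 = -81/7, M_4 = 0.

-11.5714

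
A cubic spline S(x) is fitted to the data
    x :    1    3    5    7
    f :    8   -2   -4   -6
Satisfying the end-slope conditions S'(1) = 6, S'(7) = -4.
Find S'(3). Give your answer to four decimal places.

-6.2667

With σ_i denoting the second derivative at x_i, h_i = 2, 2, 2, and Δ_i = (y_(i+1) − y_i)/h_i = -5, -1, -1:
  2·σ_0 + 8·σ_1 + 2·σ_2 = 6(Δ_1 - Δ_0) = 24
  2·σ_1 + 8·σ_2 + 2·σ_3 = 6(Δ_2 - Δ_1) = 0
Clamped end conditions give two more equations: 2h_0·σ_0 + h_0·σ_1 = 6(Δ_0 - S'(1)) = -66 and h_2·σ_2 + 2h_2·σ_3 = 6(S'(7) - Δ_2) = -18.
Hence σ_0 = -311/15, σ_1 = 127/15, σ_2 = -17/15, σ_3 = -59/15.
On [3, 5], S'(x) = b_1 + 2c_1·(x - 3) + 3d_1·(x - 3)² with b_1 = Δ_1 - h_1(2σ_1 + σ_2)/6 = -94/15, c_1 = σ_1/2 = 127/30, d_1 = (σ_2 - σ_1)/(6h_1) = -4/5. So S'(3) = -94/15.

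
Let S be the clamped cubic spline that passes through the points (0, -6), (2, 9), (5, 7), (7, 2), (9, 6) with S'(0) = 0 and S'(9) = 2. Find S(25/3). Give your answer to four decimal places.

4.3938

Let M_i = S''(x_i). Step sizes h_i = 2, 3, 2, 2; slopes of the chords Δ_i = (y_(i+1) - y_i)/h_i = 15/2, -2/3, -5/2, 2.
  2·M_0 + 10·M_1 + 3·M_2 = 6(Δ_1 - Δ_0) = -49
  3·M_1 + 10·M_2 + 2·M_3 = 6(Δ_2 - Δ_1) = -11
  2·M_2 + 8·M_3 + 2·M_4 = 6(Δ_3 - Δ_2) = 27
Clamped end conditions give two more equations: 2h_0·M_0 + h_0·M_1 = 6(Δ_0 - S'(0)) = 45 and h_3·M_3 + 2h_3·M_4 = 6(S'(9) - Δ_3) = 0.
Hence M_0 = 10849/708, M_1 = -1442/177, M_2 = 215/354, M_3 = 652/177, M_4 = -326/177.
On [7, 9], S(x) = 2 + 28/177·(x - 7) + 326/177·(x - 7)² - 163/354·(x - 7)³.
With (x - 7) = 4/3: S(25/3) = 20998/4779.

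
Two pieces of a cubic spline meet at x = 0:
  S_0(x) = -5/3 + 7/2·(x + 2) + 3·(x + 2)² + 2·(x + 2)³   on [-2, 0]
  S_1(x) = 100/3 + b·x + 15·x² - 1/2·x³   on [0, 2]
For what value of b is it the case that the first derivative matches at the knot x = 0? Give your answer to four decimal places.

39.5000

S_0'(x) = 7/2 + 6·(x + 2) + 6·(x + 2)², so S_0'(0) = 79/2. On the right, S_1'(0) = b, so b = 79/2.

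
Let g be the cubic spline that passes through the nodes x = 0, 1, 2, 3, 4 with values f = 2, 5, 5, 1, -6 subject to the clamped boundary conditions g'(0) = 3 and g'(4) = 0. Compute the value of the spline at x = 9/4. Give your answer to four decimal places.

4.5332

Let σ_i = g''(x_i). Step sizes h_i = 1, 1, 1, 1; slopes of the chords Δ_i = (y_(i+1) - y_i)/h_i = 3, 0, -4, -7.
  1·σ_0 + 4·σ_1 + 1·σ_2 = 6(Δ_1 - Δ_0) = -18
  1·σ_1 + 4·σ_2 + 1·σ_3 = 6(Δ_2 - Δ_1) = -24
  1·σ_2 + 4·σ_3 + 1·σ_4 = 6(Δ_3 - Δ_2) = -18
Clamped end conditions give two more equations: 2h_0·σ_0 + h_0·σ_1 = 6(Δ_0 - g'(0)) = 0 and h_3·σ_3 + 2h_3·σ_4 = 6(g'(4) - Δ_3) = 42.
Forward elimination and back-substitution give σ_0 = 9/4, σ_1 = -9/2, σ_2 = -9/4, σ_3 = -21/2, σ_4 = 105/4.
On [2, 3], g(x) = 5 - 3/2·(x - 2) - 9/8·(x - 2)² - 11/8·(x - 2)³.
With (x - 2) = 1/4: g(9/4) = 2321/512.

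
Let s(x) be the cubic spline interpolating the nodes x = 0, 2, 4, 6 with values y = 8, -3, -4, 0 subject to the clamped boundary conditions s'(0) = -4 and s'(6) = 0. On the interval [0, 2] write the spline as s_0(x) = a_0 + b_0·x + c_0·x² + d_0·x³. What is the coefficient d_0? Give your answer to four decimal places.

0.7417

Let m_i = s''(x_i). Step sizes h_i = 2, 2, 2; slopes of the chords Δ_i = (y_(i+1) - y_i)/h_i = -11/2, -1/2, 2.
  2·m_0 + 8·m_1 + 2·m_2 = 6(Δ_1 - Δ_0) = 30
  2·m_1 + 8·m_2 + 2·m_3 = 6(Δ_2 - Δ_1) = 15
Clamped end conditions give two more equations: 2h_0·m_0 + h_0·m_1 = 6(Δ_0 - s'(0)) = -9 and h_2·m_2 + 2h_2·m_3 = 6(s'(6) - Δ_2) = -12.
Solving the tridiagonal system: m_0 = -67/15, m_1 = 133/30, m_2 = 26/15, m_3 = -58/15.
On [0, 2], with s_0(x) = a_0 + b_0·x + c_0·x² + d_0·x³: c_0 = m_0/2 = -67/30, d_0 = (m_1 - m_0)/(6h_0) = 89/120, b_0 = Δ_0 - h_0(2m_0 + m_1)/6 = -4.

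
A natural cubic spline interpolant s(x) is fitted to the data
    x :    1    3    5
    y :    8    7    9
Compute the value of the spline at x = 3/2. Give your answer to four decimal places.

7.5742

With M_i denoting the second derivative at x_i, h_i = 2, 2, and Δ_i = (y_(i+1) − y_i)/h_i = -1/2, 1:
  2·M_0 + 8·M_1 + 2·M_2 = 6(Δ_1 - Δ_0) = 9
Natural end conditions: M_0 = M_2 = 0.
Forward elimination and back-substitution give M_0 = 0, M_1 = 9/8, M_2 = 0.
On [1, 3], s(x) = 8 - 7/8·(x - 1) + 0·(x - 1)² + 3/32·(x - 1)³.
With (x - 1) = 1/2: s(3/2) = 1939/256.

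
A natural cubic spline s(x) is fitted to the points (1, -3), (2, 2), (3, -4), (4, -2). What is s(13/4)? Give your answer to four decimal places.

-4.4406

Write M_i for s''(x_i). With h_i = 1, 1, 1 and divided differences Δ_i = 5, -6, 2, the continuity of s' gives the tridiagonal system
  1·M_0 + 4·M_1 + 1·M_2 = 6(Δ_1 - Δ_0) = -66
  1·M_1 + 4·M_2 + 1·M_3 = 6(Δ_2 - Δ_1) = 48
Natural end conditions: M_0 = M_3 = 0.
Hence M_0 = 0, M_1 = -104/5, M_2 = 86/5, M_3 = 0.
On [3, 4], s(x) = -4 - 56/15·(x - 3) + 43/5·(x - 3)² - 43/15·(x - 3)³.
With (x - 3) = 1/4: s(13/4) = -1421/320.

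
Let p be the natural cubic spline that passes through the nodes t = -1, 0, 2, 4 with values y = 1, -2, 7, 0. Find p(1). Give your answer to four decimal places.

2.0568

Let m_i = p''(x_i). Step sizes h_i = 1, 2, 2; slopes of the chords Δ_i = (y_(i+1) - y_i)/h_i = -3, 9/2, -7/2.
  1·m_0 + 6·m_1 + 2·m_2 = 6(Δ_1 - Δ_0) = 45
  2·m_1 + 8·m_2 + 2·m_3 = 6(Δ_2 - Δ_1) = -48
Natural end conditions: m_0 = m_3 = 0.
Hence m_0 = 0, m_1 = 114/11, m_2 = -189/22, m_3 = 0.
On [0, 2], p(t) = -2 + 5/11·t + 57/11·t² - 139/88·t³.
With t = 1: p(1) = 181/88.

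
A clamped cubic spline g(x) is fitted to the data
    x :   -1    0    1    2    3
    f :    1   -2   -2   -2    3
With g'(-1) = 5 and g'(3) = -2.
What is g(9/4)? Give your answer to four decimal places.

-0.5198

Let M_i = g''(x_i). Step sizes h_i = 1, 1, 1, 1; slopes of the chords Δ_i = (y_(i+1) - y_i)/h_i = -3, 0, 0, 5.
  1·M_0 + 4·M_1 + 1·M_2 = 6(Δ_1 - Δ_0) = 18
  1·M_1 + 4·M_2 + 1·M_3 = 6(Δ_2 - Δ_1) = 0
  1·M_2 + 4·M_3 + 1·M_4 = 6(Δ_3 - Δ_2) = 30
Clamped end conditions give two more equations: 2h_0·M_0 + h_0·M_1 = 6(Δ_0 - g'(-1)) = -48 and h_3·M_3 + 2h_3·M_4 = 6(g'(3) - Δ_3) = -42.
Solving the tridiagonal system: M_0 = -871/28, M_1 = 199/14, M_2 = -31/4, M_3 = 235/14, M_4 = -823/28.
On [2, 3], g(x) = -2 + 241/56·(x - 2) + 235/28·(x - 2)² - 431/56·(x - 2)³.
With (x - 2) = 1/4: g(9/4) = -1863/3584.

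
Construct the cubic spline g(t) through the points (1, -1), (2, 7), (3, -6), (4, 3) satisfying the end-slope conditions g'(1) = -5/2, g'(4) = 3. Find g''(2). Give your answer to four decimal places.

Write M_i for g''(x_i). With h_i = 1, 1, 1 and divided differences Δ_i = 8, -13, 9, the continuity of g' gives the tridiagonal system
  1·M_0 + 4·M_1 + 1·M_2 = 6(Δ_1 - Δ_0) = -126
  1·M_1 + 4·M_2 + 1·M_3 = 6(Δ_2 - Δ_1) = 132
Clamped end conditions give two more equations: 2h_0·M_0 + h_0·M_1 = 6(Δ_0 - g'(1)) = 63 and h_2·M_2 + 2h_2·M_3 = 6(g'(4) - Δ_2) = -36.
Solving the tridiagonal system: M_0 = 188/3, M_1 = -187/3, M_2 = 182/3, M_3 = -145/3.

-62.3333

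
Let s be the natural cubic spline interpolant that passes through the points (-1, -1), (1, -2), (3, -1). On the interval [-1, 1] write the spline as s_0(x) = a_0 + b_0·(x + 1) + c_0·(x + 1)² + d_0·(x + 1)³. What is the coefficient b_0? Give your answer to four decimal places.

Put σ_i = s'' at the i-th knot. Here h = (2, 2) and Δ = (-1/2, 1/2), so the interior equations h_(i-1)·σ_(i-1) + 2(h_(i-1)+h_i)·σ_i + h_i·σ_(i+1) = 6(Δ_i − Δ_(i-1)) read
  2·σ_0 + 8·σ_1 + 2·σ_2 = 6(Δ_1 - Δ_0) = 6
Natural end conditions: σ_0 = σ_2 = 0.
Solving the tridiagonal system: σ_0 = 0, σ_1 = 3/4, σ_2 = 0.
On [-1, 1], with s_0(x) = a_0 + b_0·(x + 1) + c_0·(x + 1)² + d_0·(x + 1)³: c_0 = σ_0/2 = 0, d_0 = (σ_1 - σ_0)/(6h_0) = 1/16, b_0 = Δ_0 - h_0(2σ_0 + σ_1)/6 = -3/4.

-0.7500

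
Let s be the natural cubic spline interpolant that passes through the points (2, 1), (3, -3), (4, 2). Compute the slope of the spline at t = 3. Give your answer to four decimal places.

0.5000

Write M_i for s''(x_i). With h_i = 1, 1 and divided differences Δ_i = -4, 5, the continuity of s' gives the tridiagonal system
  1·M_0 + 4·M_1 + 1·M_2 = 6(Δ_1 - Δ_0) = 54
Natural end conditions: M_0 = M_2 = 0.
Solving: M_0 = 0, M_1 = 27/2, M_2 = 0.
On [3, 4], s'(t) = b_1 + 2c_1·(t - 3) + 3d_1·(t - 3)² with b_1 = Δ_1 - h_1(2M_1 + M_2)/6 = 1/2, c_1 = M_1/2 = 27/4, d_1 = (M_2 - M_1)/(6h_1) = -9/4. So s'(3) = 1/2.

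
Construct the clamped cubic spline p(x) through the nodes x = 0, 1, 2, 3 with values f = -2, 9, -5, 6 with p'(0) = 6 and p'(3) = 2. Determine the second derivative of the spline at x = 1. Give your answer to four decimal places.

-67.0667

Put M_i = p'' at the i-th knot. Here h = (1, 1, 1) and Δ = (11, -14, 11), so the interior equations h_(i-1)·M_(i-1) + 2(h_(i-1)+h_i)·M_i + h_i·M_(i+1) = 6(Δ_i − Δ_(i-1)) read
  1·M_0 + 4·M_1 + 1·M_2 = 6(Δ_1 - Δ_0) = -150
  1·M_1 + 4·M_2 + 1·M_3 = 6(Δ_2 - Δ_1) = 150
Clamped end conditions give two more equations: 2h_0·M_0 + h_0·M_1 = 6(Δ_0 - p'(0)) = 30 and h_2·M_2 + 2h_2·M_3 = 6(p'(3) - Δ_2) = -54.
Hence M_0 = 728/15, M_1 = -1006/15, M_2 = 1046/15, M_3 = -928/15.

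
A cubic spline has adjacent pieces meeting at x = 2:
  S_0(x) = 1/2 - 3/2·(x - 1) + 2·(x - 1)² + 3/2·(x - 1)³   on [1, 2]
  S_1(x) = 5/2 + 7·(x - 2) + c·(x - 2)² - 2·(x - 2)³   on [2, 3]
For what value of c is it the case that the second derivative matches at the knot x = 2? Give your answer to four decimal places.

6.5000

S_0''(x) = 4 + 9·(x - 1), so S_0''(2) = 13. On the right, S_1''(2) = 2c, so c = 13/2.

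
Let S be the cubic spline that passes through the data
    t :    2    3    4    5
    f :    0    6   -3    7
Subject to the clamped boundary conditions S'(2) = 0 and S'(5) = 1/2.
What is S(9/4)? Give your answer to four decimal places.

Let σ_i = S''(x_i). Step sizes h_i = 1, 1, 1; slopes of the chords Δ_i = (y_(i+1) - y_i)/h_i = 6, -9, 10.
  1·σ_0 + 4·σ_1 + 1·σ_2 = 6(Δ_1 - Δ_0) = -90
  1·σ_1 + 4·σ_2 + 1·σ_3 = 6(Δ_2 - Δ_1) = 114
Clamped end conditions give two more equations: 2h_0·σ_0 + h_0·σ_1 = 6(Δ_0 - S'(2)) = 36 and h_2·σ_2 + 2h_2·σ_3 = 6(S'(5) - Δ_2) = -57.
Forward elimination and back-substitution give σ_0 = 617/15, σ_1 = -694/15, σ_2 = 809/15, σ_3 = -832/15.
On [2, 3], S(t) = 0 + 0·(t - 2) + 617/30·(t - 2)² - 437/30·(t - 2)³.
With (t - 2) = 1/4: S(9/4) = 677/640.

1.0578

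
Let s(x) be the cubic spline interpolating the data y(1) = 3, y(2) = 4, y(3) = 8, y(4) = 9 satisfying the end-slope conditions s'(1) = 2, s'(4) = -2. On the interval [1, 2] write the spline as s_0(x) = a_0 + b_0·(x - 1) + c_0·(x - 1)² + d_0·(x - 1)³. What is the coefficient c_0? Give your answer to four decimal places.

Let m_i = s''(x_i). Step sizes h_i = 1, 1, 1; slopes of the chords Δ_i = (y_(i+1) - y_i)/h_i = 1, 4, 1.
  1·m_0 + 4·m_1 + 1·m_2 = 6(Δ_1 - Δ_0) = 18
  1·m_1 + 4·m_2 + 1·m_3 = 6(Δ_2 - Δ_1) = -18
Clamped end conditions give two more equations: 2h_0·m_0 + h_0·m_1 = 6(Δ_0 - s'(1)) = -6 and h_2·m_2 + 2h_2·m_3 = 6(s'(4) - Δ_2) = -18.
Solving the tridiagonal system: m_0 = -20/3, m_1 = 22/3, m_2 = -14/3, m_3 = -20/3.
On [1, 2], with s_0(x) = a_0 + b_0·(x - 1) + c_0·(x - 1)² + d_0·(x - 1)³: c_0 = m_0/2 = -10/3, d_0 = (m_1 - m_0)/(6h_0) = 7/3, b_0 = Δ_0 - h_0(2m_0 + m_1)/6 = 2.

-3.3333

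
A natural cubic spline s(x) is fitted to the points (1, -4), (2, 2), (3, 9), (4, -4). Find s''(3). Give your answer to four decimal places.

Put M_i = s'' at the i-th knot. Here h = (1, 1, 1) and Δ = (6, 7, -13), so the interior equations h_(i-1)·M_(i-1) + 2(h_(i-1)+h_i)·M_i + h_i·M_(i+1) = 6(Δ_i − Δ_(i-1)) read
  1·M_0 + 4·M_1 + 1·M_2 = 6(Δ_1 - Δ_0) = 6
  1·M_1 + 4·M_2 + 1·M_3 = 6(Δ_2 - Δ_1) = -120
Natural end conditions: M_0 = M_3 = 0.
Solving: M_0 = 0, M_1 = 48/5, M_2 = -162/5, M_3 = 0.

-32.4000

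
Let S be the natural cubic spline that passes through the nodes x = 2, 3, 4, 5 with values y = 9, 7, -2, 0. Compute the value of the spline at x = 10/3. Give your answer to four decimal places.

3.9556

Put σ_i = S'' at the i-th knot. Here h = (1, 1, 1) and Δ = (-2, -9, 2), so the interior equations h_(i-1)·σ_(i-1) + 2(h_(i-1)+h_i)·σ_i + h_i·σ_(i+1) = 6(Δ_i − Δ_(i-1)) read
  1·σ_0 + 4·σ_1 + 1·σ_2 = 6(Δ_1 - Δ_0) = -42
  1·σ_1 + 4·σ_2 + 1·σ_3 = 6(Δ_2 - Δ_1) = 66
Natural end conditions: σ_0 = σ_3 = 0.
Solving: σ_0 = 0, σ_1 = -78/5, σ_2 = 102/5, σ_3 = 0.
On [3, 4], S(x) = 7 - 36/5·(x - 3) - 39/5·(x - 3)² + 6·(x - 3)³.
With (x - 3) = 1/3: S(10/3) = 178/45.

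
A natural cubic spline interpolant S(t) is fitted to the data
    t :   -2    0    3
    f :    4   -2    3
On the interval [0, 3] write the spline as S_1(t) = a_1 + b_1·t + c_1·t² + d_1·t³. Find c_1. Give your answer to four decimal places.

Let m_i = S''(x_i). Step sizes h_i = 2, 3; slopes of the chords Δ_i = (y_(i+1) - y_i)/h_i = -3, 5/3.
  2·m_0 + 10·m_1 + 3·m_2 = 6(Δ_1 - Δ_0) = 28
Natural end conditions: m_0 = m_2 = 0.
Forward elimination and back-substitution give m_0 = 0, m_1 = 14/5, m_2 = 0.
On [0, 3], with S_1(t) = a_1 + b_1·t + c_1·t² + d_1·t³: c_1 = m_1/2 = 7/5, d_1 = (m_2 - m_1)/(6h_1) = -7/45, b_1 = Δ_1 - h_1(2m_1 + m_2)/6 = -17/15.

1.4000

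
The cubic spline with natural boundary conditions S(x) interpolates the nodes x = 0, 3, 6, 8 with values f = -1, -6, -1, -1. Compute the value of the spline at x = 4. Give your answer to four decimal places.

-4.7638

Put M_i = S'' at the i-th knot. Here h = (3, 3, 2) and Δ = (-5/3, 5/3, 0), so the interior equations h_(i-1)·M_(i-1) + 2(h_(i-1)+h_i)·M_i + h_i·M_(i+1) = 6(Δ_i − Δ_(i-1)) read
  3·M_0 + 12·M_1 + 3·M_2 = 6(Δ_1 - Δ_0) = 20
  3·M_1 + 10·M_2 + 2·M_3 = 6(Δ_2 - Δ_1) = -10
Natural end conditions: M_0 = M_3 = 0.
Solving: M_0 = 0, M_1 = 230/111, M_2 = -60/37, M_3 = 0.
On [3, 6], S(x) = -6 + 15/37·(x - 3) + 115/111·(x - 3)² - 205/999·(x - 3)³.
With (x - 3) = 1: S(4) = -4759/999.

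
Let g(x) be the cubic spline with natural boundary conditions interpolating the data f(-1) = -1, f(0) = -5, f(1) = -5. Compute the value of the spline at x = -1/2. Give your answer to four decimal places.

Put m_i = g'' at the i-th knot. Here h = (1, 1) and Δ = (-4, 0), so the interior equations h_(i-1)·m_(i-1) + 2(h_(i-1)+h_i)·m_i + h_i·m_(i+1) = 6(Δ_i − Δ_(i-1)) read
  1·m_0 + 4·m_1 + 1·m_2 = 6(Δ_1 - Δ_0) = 24
Natural end conditions: m_0 = m_2 = 0.
Solving: m_0 = 0, m_1 = 6, m_2 = 0.
On [-1, 0], g(x) = -1 - 5·(x + 1) + 0·(x + 1)² + 1·(x + 1)³.
With (x + 1) = 1/2: g(-1/2) = -27/8.

-3.3750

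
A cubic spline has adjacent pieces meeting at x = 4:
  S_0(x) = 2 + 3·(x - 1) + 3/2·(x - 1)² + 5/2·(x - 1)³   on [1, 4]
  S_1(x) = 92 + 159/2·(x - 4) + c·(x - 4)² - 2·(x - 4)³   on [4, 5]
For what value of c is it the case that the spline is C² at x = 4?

24

S_0''(x) = 3 + 15·(x - 1), so S_0''(4) = 48. On the right, S_1''(4) = 2c, so c = 24.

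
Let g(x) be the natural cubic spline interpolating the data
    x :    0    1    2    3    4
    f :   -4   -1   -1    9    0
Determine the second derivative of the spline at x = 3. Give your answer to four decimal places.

-35.1429

Let M_i = g''(x_i). Step sizes h_i = 1, 1, 1, 1; slopes of the chords Δ_i = (y_(i+1) - y_i)/h_i = 3, 0, 10, -9.
  1·M_0 + 4·M_1 + 1·M_2 = 6(Δ_1 - Δ_0) = -18
  1·M_1 + 4·M_2 + 1·M_3 = 6(Δ_2 - Δ_1) = 60
  1·M_2 + 4·M_3 + 1·M_4 = 6(Δ_3 - Δ_2) = -114
Natural end conditions: M_0 = M_4 = 0.
Solving: M_0 = 0, M_1 = -78/7, M_2 = 186/7, M_3 = -246/7, M_4 = 0.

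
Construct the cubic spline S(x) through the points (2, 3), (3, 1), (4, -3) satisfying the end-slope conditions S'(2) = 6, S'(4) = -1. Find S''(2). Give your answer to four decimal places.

-24.5000

Let M_i = S''(x_i). Step sizes h_i = 1, 1; slopes of the chords Δ_i = (y_(i+1) - y_i)/h_i = -2, -4.
  1·M_0 + 4·M_1 + 1·M_2 = 6(Δ_1 - Δ_0) = -12
Clamped end conditions give two more equations: 2h_0·M_0 + h_0·M_1 = 6(Δ_0 - S'(2)) = -48 and h_1·M_1 + 2h_1·M_2 = 6(S'(4) - Δ_1) = 18.
Solving: M_0 = -49/2, M_1 = 1, M_2 = 17/2.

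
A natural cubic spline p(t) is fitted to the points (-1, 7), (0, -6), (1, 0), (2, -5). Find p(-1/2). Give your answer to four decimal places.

With M_i denoting the second derivative at x_i, h_i = 1, 1, 1, and Δ_i = (y_(i+1) − y_i)/h_i = -13, 6, -5:
  1·M_0 + 4·M_1 + 1·M_2 = 6(Δ_1 - Δ_0) = 114
  1·M_1 + 4·M_2 + 1·M_3 = 6(Δ_2 - Δ_1) = -66
Natural end conditions: M_0 = M_3 = 0.
Solving the tridiagonal system: M_0 = 0, M_1 = 174/5, M_2 = -126/5, M_3 = 0.
On [-1, 0], p(t) = 7 - 94/5·(t + 1) + 0·(t + 1)² + 29/5·(t + 1)³.
With (t + 1) = 1/2: p(-1/2) = -67/40.

-1.6750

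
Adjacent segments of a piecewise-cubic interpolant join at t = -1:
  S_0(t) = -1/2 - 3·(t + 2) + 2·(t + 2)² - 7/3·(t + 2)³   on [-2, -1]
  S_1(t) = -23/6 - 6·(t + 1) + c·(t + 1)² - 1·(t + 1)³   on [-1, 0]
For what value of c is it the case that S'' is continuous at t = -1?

S_0''(t) = 4 - 14·(t + 2), so S_0''(-1) = -10. On the right, S_1''(-1) = 2c, so c = -5.

-5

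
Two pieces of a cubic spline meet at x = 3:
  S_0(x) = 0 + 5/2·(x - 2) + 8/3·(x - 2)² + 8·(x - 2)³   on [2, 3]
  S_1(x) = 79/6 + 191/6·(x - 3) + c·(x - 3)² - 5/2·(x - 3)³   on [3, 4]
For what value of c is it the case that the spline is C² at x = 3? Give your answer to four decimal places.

S_0''(x) = 16/3 + 48·(x - 2), so S_0''(3) = 160/3. On the right, S_1''(3) = 2c, so c = 80/3.

26.6667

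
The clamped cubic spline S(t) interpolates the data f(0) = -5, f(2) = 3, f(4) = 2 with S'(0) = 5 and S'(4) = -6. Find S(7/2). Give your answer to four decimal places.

4.1133

With σ_i denoting the second derivative at x_i, h_i = 2, 2, and Δ_i = (y_(i+1) − y_i)/h_i = 4, -1/2:
  2·σ_0 + 8·σ_1 + 2·σ_2 = 6(Δ_1 - Δ_0) = -27
Clamped end conditions give two more equations: 2h_0·σ_0 + h_0·σ_1 = 6(Δ_0 - S'(0)) = -6 and h_1·σ_1 + 2h_1·σ_2 = 6(S'(4) - Δ_1) = -33.
Solving: σ_0 = -7/8, σ_1 = -5/4, σ_2 = -61/8.
On [2, 4], S(t) = 3 + 23/8·(t - 2) - 5/8·(t - 2)² - 17/32·(t - 2)³.
With (t - 2) = 3/2: S(7/2) = 1053/256.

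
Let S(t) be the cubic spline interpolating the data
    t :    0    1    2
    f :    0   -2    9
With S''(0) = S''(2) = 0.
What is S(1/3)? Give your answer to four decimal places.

Let m_i = S''(x_i). Step sizes h_i = 1, 1; slopes of the chords Δ_i = (y_(i+1) - y_i)/h_i = -2, 11.
  1·m_0 + 4·m_1 + 1·m_2 = 6(Δ_1 - Δ_0) = 78
Natural end conditions: m_0 = m_2 = 0.
Hence m_0 = 0, m_1 = 39/2, m_2 = 0.
On [0, 1], S(t) = 0 - 21/4·t + 0·t² + 13/4·t³.
With t = 1/3: S(1/3) = -44/27.

-1.6296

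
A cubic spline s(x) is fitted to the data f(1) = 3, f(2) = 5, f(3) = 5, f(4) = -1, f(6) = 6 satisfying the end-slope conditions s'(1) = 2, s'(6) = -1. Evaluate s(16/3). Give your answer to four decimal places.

With M_i denoting the second derivative at x_i, h_i = 1, 1, 1, 2, and Δ_i = (y_(i+1) − y_i)/h_i = 2, 0, -6, 7/2:
  1·M_0 + 4·M_1 + 1·M_2 = 6(Δ_1 - Δ_0) = -12
  1·M_1 + 4·M_2 + 1·M_3 = 6(Δ_2 - Δ_1) = -36
  1·M_2 + 6·M_3 + 2·M_4 = 6(Δ_3 - Δ_2) = 57
Clamped end conditions give two more equations: 2h_0·M_0 + h_0·M_1 = 6(Δ_0 - s'(1)) = 0 and h_3·M_3 + 2h_3·M_4 = 6(s'(6) - Δ_3) = -27.
Hence M_0 = -15/82, M_1 = 15/41, M_2 = -1089/82, M_3 = 687/41, M_4 = -2481/164.
On [4, 6], s(x) = -1 - 431/164·(x - 4) + 687/82·(x - 4)² - 1743/656·(x - 4)³.
With (x - 4) = 4/3: s(16/3) = 1510/369.

4.0921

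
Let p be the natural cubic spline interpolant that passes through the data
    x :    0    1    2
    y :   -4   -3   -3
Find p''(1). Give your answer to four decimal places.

Put σ_i = p'' at the i-th knot. Here h = (1, 1) and Δ = (1, 0), so the interior equations h_(i-1)·σ_(i-1) + 2(h_(i-1)+h_i)·σ_i + h_i·σ_(i+1) = 6(Δ_i − Δ_(i-1)) read
  1·σ_0 + 4·σ_1 + 1·σ_2 = 6(Δ_1 - Δ_0) = -6
Natural end conditions: σ_0 = σ_2 = 0.
Forward elimination and back-substitution give σ_0 = 0, σ_1 = -3/2, σ_2 = 0.

-1.5000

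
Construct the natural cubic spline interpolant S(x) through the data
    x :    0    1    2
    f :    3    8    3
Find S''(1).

-15

Write σ_i for S''(x_i). With h_i = 1, 1 and divided differences Δ_i = 5, -5, the continuity of S' gives the tridiagonal system
  1·σ_0 + 4·σ_1 + 1·σ_2 = 6(Δ_1 - Δ_0) = -60
Natural end conditions: σ_0 = σ_2 = 0.
Solving the tridiagonal system: σ_0 = 0, σ_1 = -15, σ_2 = 0.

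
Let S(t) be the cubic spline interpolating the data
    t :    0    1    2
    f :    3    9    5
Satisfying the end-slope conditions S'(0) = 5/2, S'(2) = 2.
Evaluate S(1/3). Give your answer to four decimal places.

4.8981

With M_i denoting the second derivative at x_i, h_i = 1, 1, and Δ_i = (y_(i+1) − y_i)/h_i = 6, -4:
  1·M_0 + 4·M_1 + 1·M_2 = 6(Δ_1 - Δ_0) = -60
Clamped end conditions give two more equations: 2h_0·M_0 + h_0·M_1 = 6(Δ_0 - S'(0)) = 21 and h_1·M_1 + 2h_1·M_2 = 6(S'(2) - Δ_1) = 36.
Hence M_0 = 101/4, M_1 = -59/2, M_2 = 131/4.
On [0, 1], S(t) = 3 + 5/2·t + 101/8·t² - 73/8·t³.
With t = 1/3: S(1/3) = 529/108.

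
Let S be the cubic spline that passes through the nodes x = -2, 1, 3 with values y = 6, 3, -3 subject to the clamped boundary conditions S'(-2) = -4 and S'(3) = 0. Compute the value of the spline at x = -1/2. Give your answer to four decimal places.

Let M_i = S''(x_i). Step sizes h_i = 3, 2; slopes of the chords Δ_i = (y_(i+1) - y_i)/h_i = -1, -3.
  3·M_0 + 10·M_1 + 2·M_2 = 6(Δ_1 - Δ_0) = -12
Clamped end conditions give two more equations: 2h_0·M_0 + h_0·M_1 = 6(Δ_0 - S'(-2)) = 18 and h_1·M_1 + 2h_1·M_2 = 6(S'(3) - Δ_1) = 18.
Solving the tridiagonal system: M_0 = 5, M_1 = -4, M_2 = 13/2.
On [-2, 1], S(x) = 6 - 4·(x + 2) + 5/2·(x + 2)² - 1/2·(x + 2)³.
With (x + 2) = 3/2: S(-1/2) = 63/16.

3.9375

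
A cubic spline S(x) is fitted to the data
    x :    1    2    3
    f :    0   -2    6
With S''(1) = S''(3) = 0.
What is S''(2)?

15

Write m_i for S''(x_i). With h_i = 1, 1 and divided differences Δ_i = -2, 8, the continuity of S' gives the tridiagonal system
  1·m_0 + 4·m_1 + 1·m_2 = 6(Δ_1 - Δ_0) = 60
Natural end conditions: m_0 = m_2 = 0.
Forward elimination and back-substitution give m_0 = 0, m_1 = 15, m_2 = 0.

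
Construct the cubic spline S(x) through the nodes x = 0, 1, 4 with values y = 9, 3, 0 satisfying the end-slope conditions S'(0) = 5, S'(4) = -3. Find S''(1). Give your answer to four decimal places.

Put M_i = S'' at the i-th knot. Here h = (1, 3) and Δ = (-6, -1), so the interior equations h_(i-1)·M_(i-1) + 2(h_(i-1)+h_i)·M_i + h_i·M_(i+1) = 6(Δ_i − Δ_(i-1)) read
  1·M_0 + 8·M_1 + 3·M_2 = 6(Δ_1 - Δ_0) = 30
Clamped end conditions give two more equations: 2h_0·M_0 + h_0·M_1 = 6(Δ_0 - S'(0)) = -66 and h_1·M_1 + 2h_1·M_2 = 6(S'(4) - Δ_1) = -12.
Forward elimination and back-substitution give M_0 = -155/4, M_1 = 23/2, M_2 = -31/4.

11.5000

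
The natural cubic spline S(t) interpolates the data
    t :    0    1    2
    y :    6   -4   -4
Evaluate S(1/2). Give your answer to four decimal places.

0.0625

Put m_i = S'' at the i-th knot. Here h = (1, 1) and Δ = (-10, 0), so the interior equations h_(i-1)·m_(i-1) + 2(h_(i-1)+h_i)·m_i + h_i·m_(i+1) = 6(Δ_i − Δ_(i-1)) read
  1·m_0 + 4·m_1 + 1·m_2 = 6(Δ_1 - Δ_0) = 60
Natural end conditions: m_0 = m_2 = 0.
Hence m_0 = 0, m_1 = 15, m_2 = 0.
On [0, 1], S(t) = 6 - 25/2·t + 0·t² + 5/2·t³.
With t = 1/2: S(1/2) = 1/16.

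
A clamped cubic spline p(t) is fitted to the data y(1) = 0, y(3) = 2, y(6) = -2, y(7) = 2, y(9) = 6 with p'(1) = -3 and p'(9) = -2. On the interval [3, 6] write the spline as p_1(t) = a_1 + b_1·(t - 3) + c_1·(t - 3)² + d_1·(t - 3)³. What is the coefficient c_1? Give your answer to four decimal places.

Let M_i = p''(x_i). Step sizes h_i = 2, 3, 1, 2; slopes of the chords Δ_i = (y_(i+1) - y_i)/h_i = 1, -4/3, 4, 2.
  2·M_0 + 10·M_1 + 3·M_2 = 6(Δ_1 - Δ_0) = -14
  3·M_1 + 8·M_2 + 1·M_3 = 6(Δ_2 - Δ_1) = 32
  1·M_2 + 6·M_3 + 2·M_4 = 6(Δ_3 - Δ_2) = -12
Clamped end conditions give two more equations: 2h_0·M_0 + h_0·M_1 = 6(Δ_0 - p'(1)) = 24 and h_3·M_3 + 2h_3·M_4 = 6(p'(9) - Δ_3) = -24.
Forward elimination and back-substitution give M_0 = 287/34, M_1 = -83/17, M_2 = 305/51, M_3 = -61/51, M_4 = -551/102.
On [3, 6], with p_1(t) = a_1 + b_1·(t - 3) + c_1·(t - 3)² + d_1·(t - 3)³: c_1 = M_1/2 = -83/34, d_1 = (M_2 - M_1)/(6h_1) = 277/459, b_1 = Δ_1 - h_1(2M_1 + M_2)/6 = 19/34.

-2.4412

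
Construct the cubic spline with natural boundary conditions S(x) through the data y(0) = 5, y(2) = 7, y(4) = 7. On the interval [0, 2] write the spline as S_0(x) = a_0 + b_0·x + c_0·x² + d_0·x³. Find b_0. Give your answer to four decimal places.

With m_i denoting the second derivative at x_i, h_i = 2, 2, and Δ_i = (y_(i+1) − y_i)/h_i = 1, 0:
  2·m_0 + 8·m_1 + 2·m_2 = 6(Δ_1 - Δ_0) = -6
Natural end conditions: m_0 = m_2 = 0.
Forward elimination and back-substitution give m_0 = 0, m_1 = -3/4, m_2 = 0.
On [0, 2], with S_0(x) = a_0 + b_0·x + c_0·x² + d_0·x³: c_0 = m_0/2 = 0, d_0 = (m_1 - m_0)/(6h_0) = -1/16, b_0 = Δ_0 - h_0(2m_0 + m_1)/6 = 5/4.

1.2500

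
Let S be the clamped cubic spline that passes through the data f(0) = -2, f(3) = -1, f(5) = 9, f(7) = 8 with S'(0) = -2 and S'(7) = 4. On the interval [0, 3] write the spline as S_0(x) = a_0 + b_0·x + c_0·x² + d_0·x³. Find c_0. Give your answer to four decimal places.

Write σ_i for S''(x_i). With h_i = 3, 2, 2 and divided differences Δ_i = 1/3, 5, -1/2, the continuity of S' gives the tridiagonal system
  3·σ_0 + 10·σ_1 + 2·σ_2 = 6(Δ_1 - Δ_0) = 28
  2·σ_1 + 8·σ_2 + 2·σ_3 = 6(Δ_2 - Δ_1) = -33
Clamped end conditions give two more equations: 2h_0·σ_0 + h_0·σ_1 = 6(Δ_0 - S'(0)) = 14 and h_2·σ_2 + 2h_2·σ_3 = 6(S'(7) - Δ_2) = 27.
Solving: σ_0 = 19/111, σ_1 = 160/37, σ_2 = -583/74, σ_3 = 791/74.
On [0, 3], with S_0(x) = a_0 + b_0·x + c_0·x² + d_0·x³: c_0 = σ_0/2 = 19/222, d_0 = (σ_1 - σ_0)/(6h_0) = 461/1998, b_0 = Δ_0 - h_0(2σ_0 + σ_1)/6 = -2.

0.0856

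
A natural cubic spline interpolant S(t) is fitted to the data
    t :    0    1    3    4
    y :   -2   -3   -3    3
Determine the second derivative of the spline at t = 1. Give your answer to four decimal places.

-1.1250

With M_i denoting the second derivative at x_i, h_i = 1, 2, 1, and Δ_i = (y_(i+1) − y_i)/h_i = -1, 0, 6:
  1·M_0 + 6·M_1 + 2·M_2 = 6(Δ_1 - Δ_0) = 6
  2·M_1 + 6·M_2 + 1·M_3 = 6(Δ_2 - Δ_1) = 36
Natural end conditions: M_0 = M_3 = 0.
Hence M_0 = 0, M_1 = -9/8, M_2 = 51/8, M_3 = 0.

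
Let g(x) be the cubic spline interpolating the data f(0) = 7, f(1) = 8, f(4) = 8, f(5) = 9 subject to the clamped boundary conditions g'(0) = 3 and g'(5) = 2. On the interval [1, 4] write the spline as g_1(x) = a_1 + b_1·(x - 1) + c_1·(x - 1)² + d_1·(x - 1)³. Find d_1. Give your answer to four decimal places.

0.0370

Let M_i = g''(x_i). Step sizes h_i = 1, 3, 1; slopes of the chords Δ_i = (y_(i+1) - y_i)/h_i = 1, 0, 1.
  1·M_0 + 8·M_1 + 3·M_2 = 6(Δ_1 - Δ_0) = -6
  3·M_1 + 8·M_2 + 1·M_3 = 6(Δ_2 - Δ_1) = 6
Clamped end conditions give two more equations: 2h_0·M_0 + h_0·M_1 = 6(Δ_0 - g'(0)) = -12 and h_2·M_2 + 2h_2·M_3 = 6(g'(5) - Δ_2) = 6.
Solving: M_0 = -124/21, M_1 = -4/21, M_2 = 10/21, M_3 = 58/21.
On [1, 4], with g_1(x) = a_1 + b_1·(x - 1) + c_1·(x - 1)² + d_1·(x - 1)³: c_1 = M_1/2 = -2/21, d_1 = (M_2 - M_1)/(6h_1) = 1/27, b_1 = Δ_1 - h_1(2M_1 + M_2)/6 = -1/21.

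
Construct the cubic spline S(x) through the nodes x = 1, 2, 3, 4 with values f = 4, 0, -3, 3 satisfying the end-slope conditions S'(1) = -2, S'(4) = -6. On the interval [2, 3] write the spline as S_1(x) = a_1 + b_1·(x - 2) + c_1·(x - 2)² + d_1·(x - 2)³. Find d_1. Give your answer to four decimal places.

5.2000

Let m_i = S''(x_i). Step sizes h_i = 1, 1, 1; slopes of the chords Δ_i = (y_(i+1) - y_i)/h_i = -4, -3, 6.
  1·m_0 + 4·m_1 + 1·m_2 = 6(Δ_1 - Δ_0) = 6
  1·m_1 + 4·m_2 + 1·m_3 = 6(Δ_2 - Δ_1) = 54
Clamped end conditions give two more equations: 2h_0·m_0 + h_0·m_1 = 6(Δ_0 - S'(1)) = -12 and h_2·m_2 + 2h_2·m_3 = 6(S'(4) - Δ_2) = -72.
Solving: m_0 = -58/15, m_1 = -64/15, m_2 = 404/15, m_3 = -742/15.
On [2, 3], with S_1(x) = a_1 + b_1·(x - 2) + c_1·(x - 2)² + d_1·(x - 2)³: c_1 = m_1/2 = -32/15, d_1 = (m_2 - m_1)/(6h_1) = 26/5, b_1 = Δ_1 - h_1(2m_1 + m_2)/6 = -91/15.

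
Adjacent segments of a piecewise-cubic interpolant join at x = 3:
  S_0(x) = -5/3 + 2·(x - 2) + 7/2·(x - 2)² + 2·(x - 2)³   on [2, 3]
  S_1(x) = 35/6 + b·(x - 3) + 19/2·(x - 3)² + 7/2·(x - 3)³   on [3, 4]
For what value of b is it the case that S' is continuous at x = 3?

15

S_0'(x) = 2 + 7·(x - 2) + 6·(x - 2)², so S_0'(3) = 15. On the right, S_1'(3) = b, so b = 15.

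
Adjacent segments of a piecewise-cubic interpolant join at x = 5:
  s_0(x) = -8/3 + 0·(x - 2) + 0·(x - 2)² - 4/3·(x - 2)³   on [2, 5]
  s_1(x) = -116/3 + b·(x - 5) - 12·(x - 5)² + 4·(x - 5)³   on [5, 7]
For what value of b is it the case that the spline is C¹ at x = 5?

-36

s_0'(x) = 0 + 0·(x - 2) - 4·(x - 2)², so s_0'(5) = -36. On the right, s_1'(5) = b, so b = -36.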